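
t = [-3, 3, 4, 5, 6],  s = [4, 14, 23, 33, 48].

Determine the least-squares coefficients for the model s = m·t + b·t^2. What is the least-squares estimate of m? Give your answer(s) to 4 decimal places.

With design matrix X, XᵀX = [[95, 405]; [405, 2339]] and Xᵀs = [575, 3083]ᵀ.
det = 95·2339 − 405² = 58180.
m = (575·2339 − 405·3083)/58180 = 9631/5818; b = (95·3083 − 405·575)/58180 = 6001/5818.

m = 1.6554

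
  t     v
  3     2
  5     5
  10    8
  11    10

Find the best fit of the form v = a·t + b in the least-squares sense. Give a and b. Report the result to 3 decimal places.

Compute the Gram sums: Σt·t = 255, Σt = 29, Σ1 = 4.
For Xᵀv: Σt·v = 221, Σv = 25.
XᵀX·[a, b]ᵀ = Xᵀv becomes [[255, 29]; [29, 4]]·[a, b]ᵀ = [221, 25]ᵀ.
det = 255·4 − 29² = 179.
a = (221·4 − 29·25)/179 = 159/179; b = (255·25 − 29·221)/179 = -34/179.

a = 0.888, b = -0.190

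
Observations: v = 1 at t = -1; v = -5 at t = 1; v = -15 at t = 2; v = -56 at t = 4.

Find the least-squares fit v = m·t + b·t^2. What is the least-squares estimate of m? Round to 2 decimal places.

From the data, Σt·t = 22, Σt·t^2 = 72, Σt^2·t^2 = 274.
And Σt·v = -260, Σt^2·v = -960.
XᵀX·[m, b]ᵀ = Xᵀv becomes [[22, 72]; [72, 274]]·[m, b]ᵀ = [-260, -960]ᵀ.
Eliminating b: 274·(row 1) − 72·(row 2) gives 844·m = 274·(-260) − 72·(-960) = -2120, so m = -530/211.
Then b = ((-960) − 72·(-530/211))/274 = -600/211.

m = -2.51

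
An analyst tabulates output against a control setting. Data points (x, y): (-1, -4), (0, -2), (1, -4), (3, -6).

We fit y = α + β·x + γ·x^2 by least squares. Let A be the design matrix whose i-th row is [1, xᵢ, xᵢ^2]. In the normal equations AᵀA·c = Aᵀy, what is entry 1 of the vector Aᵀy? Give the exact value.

-16

Entry 1 ↔ basis 1, so (Aᵀy)_{1} = Σᵢ yᵢ = (1)·(-4) + (1)·(-2) + (1)·(-4) + (1)·(-6) = -16.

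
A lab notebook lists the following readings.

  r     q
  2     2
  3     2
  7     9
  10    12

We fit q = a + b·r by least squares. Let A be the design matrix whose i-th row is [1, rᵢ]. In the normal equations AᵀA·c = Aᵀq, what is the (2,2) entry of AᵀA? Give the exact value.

162

Row 2 ↔ basis r, column 2 ↔ basis r, so (AᵀA)_{2,2} = Σᵢ (r)·(r) = (2)·(2) + (3)·(3) + (7)·(7) + (10)·(10) = 162.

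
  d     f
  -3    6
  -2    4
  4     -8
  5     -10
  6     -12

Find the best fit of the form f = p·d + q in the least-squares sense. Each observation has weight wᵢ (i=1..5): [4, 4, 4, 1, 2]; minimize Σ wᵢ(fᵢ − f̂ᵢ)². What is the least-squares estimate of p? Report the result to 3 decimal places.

The normal system XᵀWX·[p, q]ᵀ = XᵀWf is [[213, 13]; [13, 15]]·[p, q]ᵀ = [-426, -26]ᵀ.
Δ = 213·15 − 13² = 3026.
p = ((-426)·15 − 13·(-26))/3026 = -2; q = (213·(-26) − 13·(-426))/3026 = 0.

p = -2.000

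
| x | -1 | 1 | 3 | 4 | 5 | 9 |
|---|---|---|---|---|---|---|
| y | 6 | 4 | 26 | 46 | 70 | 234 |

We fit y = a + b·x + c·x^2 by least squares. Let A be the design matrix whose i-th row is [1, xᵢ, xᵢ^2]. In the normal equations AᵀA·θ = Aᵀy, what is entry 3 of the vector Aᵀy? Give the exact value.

Entry 3 ↔ basis x^2, so (Aᵀy)_{3} = Σᵢ (x^2)·yᵢ = (1)·(6) + (1)·(4) + (9)·(26) + (16)·(46) + (25)·(70) + (81)·(234) = 21684.

21684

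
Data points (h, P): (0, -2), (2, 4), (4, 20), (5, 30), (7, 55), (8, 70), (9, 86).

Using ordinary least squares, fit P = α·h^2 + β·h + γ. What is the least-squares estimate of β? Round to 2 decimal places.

β = 2.16

Forming XᵀX = [[13955, 1781, 239]; [1781, 239, 35]; [239, 35, 7]] and XᵀP = [15227, 1957, 263]ᵀ gives XᵀX·[α, β, γ]ᵀ = XᵀP.
Inverting the 3×3 Gram matrix, [α, β, γ]ᵀ = [41341/48081, 103784/48081, -3756/1457]ᵀ.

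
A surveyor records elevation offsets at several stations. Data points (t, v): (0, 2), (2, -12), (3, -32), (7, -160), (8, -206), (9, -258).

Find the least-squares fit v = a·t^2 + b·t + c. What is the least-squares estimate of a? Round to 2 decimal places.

Setting ∂/∂a … = 0 gives: 13155·a + 1619·b + 207·c = -42258;  1619·a + 207·b + 29·c = -5210;  207·a + 29·b + 6·c = -666.
(Σt^2·t^2 = 13155, Σt^2·t = 1619, Σt^2 = 207, Σt·t = 207, Σt = 29, Σ1 = 6, Σt^2·v = -42258, Σt·v = -5210, Σv = -666.)
Inverting the 3×3 Gram matrix, [a, b, c]ᵀ = [-2859/968, -2379/968, 1343/484]ᵀ.

a = -2.95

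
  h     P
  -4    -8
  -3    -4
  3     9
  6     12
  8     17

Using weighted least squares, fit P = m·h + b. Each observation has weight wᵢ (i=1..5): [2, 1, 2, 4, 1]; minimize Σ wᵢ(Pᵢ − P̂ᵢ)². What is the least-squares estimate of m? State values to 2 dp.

Entries of XᵀWX: Σwᵢ·h·h = 267, Σwᵢ·h = 27, Σwᵢ·1 = 10.
Right-hand side: Σwᵢ·h·P = 554, Σwᵢ·P = 63.
So XᵀWX·[m, b]ᵀ = XᵀWP: [[267, 27]; [27, 10]]·[m, b]ᵀ = [554, 63]ᵀ.
Δ = 267·10 − 27² = 1941.
m = (554·10 − 27·63)/1941 = 3839/1941; b = (267·63 − 27·554)/1941 = 621/647.

m = 1.98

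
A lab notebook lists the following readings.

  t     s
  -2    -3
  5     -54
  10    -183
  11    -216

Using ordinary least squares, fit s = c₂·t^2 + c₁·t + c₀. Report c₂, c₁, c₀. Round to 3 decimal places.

From the data, Σt^2·t^2 = 25282, Σt^2·t = 2448, Σt^2 = 250, Σt·t = 250, Σt = 24, Σ1 = 4.
Right-hand side: Σt^2·s = -45798, Σt·s = -4470, Σs = -456.
AᵀA·[c₂, c₁, c₀]ᵀ = Aᵀs becomes [[25282, 2448, 250]; [2448, 250, 24]; [250, 24, 4]]·[c₂, c₁, c₀]ᵀ = [-45798, -4470, -456]ᵀ.
Row-reducing yields c₂ = -10542/6941, c₁ = -19263/6941, c₀ = -16821/6941.

c₂ = -1.519, c₁ = -2.775, c₀ = -2.423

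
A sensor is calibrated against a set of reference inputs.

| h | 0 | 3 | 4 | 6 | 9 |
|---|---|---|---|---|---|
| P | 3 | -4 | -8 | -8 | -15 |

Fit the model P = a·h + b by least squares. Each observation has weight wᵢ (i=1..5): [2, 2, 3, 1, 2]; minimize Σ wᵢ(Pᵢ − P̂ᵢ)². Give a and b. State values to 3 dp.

Setting ∂/∂a … = 0 gives: 264·a + 42·b = -438;  42·a + 10·b = -64.
Eliminating b: 10·(row 1) − 42·(row 2) gives 876·a = 10·(-438) − 42·(-64) = -1692, so a = -141/73.
Then b = ((-64) − 42·(-141/73))/10 = 125/73.

a = -1.932, b = 1.712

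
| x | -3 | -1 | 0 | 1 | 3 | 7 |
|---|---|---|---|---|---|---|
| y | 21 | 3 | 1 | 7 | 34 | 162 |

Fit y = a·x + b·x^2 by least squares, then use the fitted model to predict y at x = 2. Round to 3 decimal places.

Compute the Gram sums: Σx·x = 69, Σx·x^2 = 343, Σx^2·x^2 = 2565.
For Mᵀy: Σx·y = 1177, Σx^2·y = 8443.
So MᵀM·[a, b]ᵀ = Mᵀy: [[69, 343]; [343, 2565]]·[a, b]ᵀ = [1177, 8443]ᵀ.
Eliminating b: 2565·(row 1) − 343·(row 2) gives 59336·a = 2565·1177 − 343·8443 = 123056, so a = 15382/7417.
Then b = (8443 − 343·(15382/7417))/2565 = 22357/7417.
At x = 2: ŷ = (15382/7417)·(2) + (22357/7417)·(4) = 120192/7417.

ŷ = 16.205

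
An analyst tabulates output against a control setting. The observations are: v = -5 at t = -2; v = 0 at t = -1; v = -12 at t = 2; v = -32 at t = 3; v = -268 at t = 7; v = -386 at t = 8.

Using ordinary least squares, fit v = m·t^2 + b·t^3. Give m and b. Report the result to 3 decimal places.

m = -1.933, b = -0.510

Entries of AᵀA: Σt^2·t^2 = 6611, Σt^2·t^3 = 49817, Σt^3·t^3 = 380651.
Moment sums: Σt^2·v = -38192, Σt^3·v = -290476.
AᵀA·[m, b]ᵀ = Aᵀv becomes [[6611, 49817]; [49817, 380651]]·[m, b]ᵀ = [-38192, -290476]ᵀ.
Δ = 6611·380651 − 49817² = 34750272.
m = ((-38192)·380651 − 49817·(-290476))/34750272 = -16795025/8687568; b = (6611·(-290476) − 49817·(-38192))/34750272 = -4431493/8687568.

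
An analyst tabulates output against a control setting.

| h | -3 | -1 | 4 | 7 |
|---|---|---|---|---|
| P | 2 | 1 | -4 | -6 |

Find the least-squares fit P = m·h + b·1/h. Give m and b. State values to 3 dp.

Forming AᵀA = [[75, 4]; [4, 8425/7056]] and AᵀP = [-65, -74/21]ᵀ gives AᵀA·[m, b]ᵀ = AᵀP.
Δ = 75·(8425/7056) − 4² = 172993/2352.
m = ((-65)·(8425/7056) − 4·(-74/21))/(172993/2352) = -448169/518979; b = (75·(-74/21) − 4·(-65))/(172993/2352) = -10080/172993.

m = -0.864, b = -0.058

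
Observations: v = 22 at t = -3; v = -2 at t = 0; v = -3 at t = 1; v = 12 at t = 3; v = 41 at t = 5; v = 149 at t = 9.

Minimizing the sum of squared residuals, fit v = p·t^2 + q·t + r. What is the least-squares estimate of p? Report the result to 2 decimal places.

The normal system XᵀX·[p, q, r]ᵀ = Xᵀv is [[7349, 855, 125]; [855, 125, 15]; [125, 15, 6]]·[p, q, r]ᵀ = [13397, 1513, 219]ᵀ.
Solving the 3×3 system (Gaussian elimination) gives p = 21363/10360, q = -90677/51800, r = -2698/1295.

p = 2.06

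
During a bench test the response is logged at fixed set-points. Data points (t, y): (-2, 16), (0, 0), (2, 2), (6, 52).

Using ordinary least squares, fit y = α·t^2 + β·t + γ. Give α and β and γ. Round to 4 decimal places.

With design matrix X, XᵀX = [[1328, 216, 44]; [216, 44, 6]; [44, 6, 4]] and Xᵀy = [1944, 284, 70]ᵀ.
Row-reducing yields α = 89/44, β = -391/110, γ = 32/55.

α = 2.0227, β = -3.5545, γ = 0.5818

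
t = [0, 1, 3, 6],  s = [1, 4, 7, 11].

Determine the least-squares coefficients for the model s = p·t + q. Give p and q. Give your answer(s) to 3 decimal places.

p = 1.595, q = 1.762

Normal-equation sums: Σt·t = 46, Σt = 10, Σ1 = 4.
For Xᵀs: Σt·s = 91, Σs = 23.
Eliminating q: 4·(row 1) − 10·(row 2) gives 84·p = 4·91 − 10·23 = 134, so p = 67/42.
Then q = (23 − 10·(67/42))/4 = 37/21.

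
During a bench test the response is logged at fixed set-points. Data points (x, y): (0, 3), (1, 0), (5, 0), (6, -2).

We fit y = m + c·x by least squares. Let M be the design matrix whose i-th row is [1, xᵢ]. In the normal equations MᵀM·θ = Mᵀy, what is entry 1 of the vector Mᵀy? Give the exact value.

Entry 1 ↔ basis 1, so (Mᵀy)_{1} = Σᵢ yᵢ = (1)·(3) + (1)·(0) + (1)·(0) + (1)·(-2) = 1.

1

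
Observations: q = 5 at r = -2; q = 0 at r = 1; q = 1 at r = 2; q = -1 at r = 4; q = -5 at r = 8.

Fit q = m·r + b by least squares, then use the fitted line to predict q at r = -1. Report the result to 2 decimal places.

q̂ = 3.39

Entries of AᵀA: Σr·r = 89, Σr = 13, Σ1 = 5.
For Aᵀq: Σr·q = -52, Σq = 0.
Normal equations: [[89, 13]; [13, 5]]·[m, b]ᵀ = [-52, 0]ᵀ.
Eliminating b: 5·(row 1) − 13·(row 2) gives 276·m = 5·(-52) − 13·0 = -260, so m = -65/69.
Then b = (0 − 13·(-65/69))/5 = 169/69.
At r = -1: q̂ = (-65/69)·(-1) + (169/69)·(1) = 78/23.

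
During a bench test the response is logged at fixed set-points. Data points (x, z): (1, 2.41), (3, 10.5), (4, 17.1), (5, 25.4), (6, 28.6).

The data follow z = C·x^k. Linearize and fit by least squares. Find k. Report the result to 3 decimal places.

Linearized form: ln z = k·ln x + ln C. From the 5 transformed points,
Sums: Σln x = 5.8861, Σ(ln x)² = 8.9295, Σln z = 12.6582, Σln x·ln z = 17.7337.
Normal system: [[8.9295, 5.8861]; [5.8861, 5]]·[k, ln C]ᵀ = [17.7337, 12.6582]ᵀ.
Solving (det = 10.0010): k = 1.41592, ln C = 0.86480.

k = 1.416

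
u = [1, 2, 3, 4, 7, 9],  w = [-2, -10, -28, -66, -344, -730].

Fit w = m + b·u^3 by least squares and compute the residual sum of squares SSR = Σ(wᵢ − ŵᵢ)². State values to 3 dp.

Forming XᵀX = [[6, 1172]; [1172, 653980]] and Xᵀw = [-1180, -655224]ᵀ gives XᵀX·[m, b]ᵀ = Xᵀw.
Determinant 6·653980 − 1172² = 2550296.
m = ((-1180)·653980 − 1172·(-655224))/2550296 = -471734/318787; b = (6·(-655224) − 1172·(-1180))/2550296 = -318548/318787.
Residuals: 152708/318787, -167752/318787, 146494/318787, -181136/318787, 70970/318787, -21284/318787; SSR = 348888/318787.

SSR = 1.094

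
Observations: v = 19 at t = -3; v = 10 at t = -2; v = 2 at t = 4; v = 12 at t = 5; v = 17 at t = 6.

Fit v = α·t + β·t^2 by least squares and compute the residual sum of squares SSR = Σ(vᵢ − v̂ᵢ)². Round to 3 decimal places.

Entries of AᵀA: Σt·t = 90, Σt·t^2 = 370, Σt^2·t^2 = 2274.
For Aᵀv: Σt·v = 93, Σt^2·v = 1155.
Normal equations: [[90, 370]; [370, 2274]]·[α, β]ᵀ = [93, 1155]ᵀ.
Determinant 90·2274 − 370² = 67760.
α = (93·2274 − 370·1155)/67760 = -53967/16940; β = (90·1155 − 370·93)/67760 = 3477/3388.
Residuals: 1747/8470, -367/770, -7103/4235, 3849/1694, -7039/8470; SSR = 37844/4235.

SSR = 8.936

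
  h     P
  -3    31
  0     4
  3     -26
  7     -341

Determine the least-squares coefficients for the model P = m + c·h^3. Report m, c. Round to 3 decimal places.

m = 3.073, c = -1.004

Forming AᵀA = [[4, 343]; [343, 119107]] and AᵀP = [-332, -118502]ᵀ gives AᵀA·[m, c]ᵀ = AᵀP.
det = 4·119107 − 343² = 358779.
m = ((-332)·119107 − 343·(-118502))/358779 = 367554/119593; c = (4·(-118502) − 343·(-332))/358779 = -120044/119593.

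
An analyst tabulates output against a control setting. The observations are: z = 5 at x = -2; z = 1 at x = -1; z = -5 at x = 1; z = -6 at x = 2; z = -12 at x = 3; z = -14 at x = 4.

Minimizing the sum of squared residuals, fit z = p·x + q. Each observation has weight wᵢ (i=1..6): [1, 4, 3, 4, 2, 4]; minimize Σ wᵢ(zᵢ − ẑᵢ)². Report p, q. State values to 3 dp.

Forming AᵀWA = [[109, 27]; [27, 18]] and AᵀWz = [-373, -110]ᵀ gives AᵀWA·[p, q]ᵀ = AᵀWz.
det = 109·18 − 27² = 1233.
p = ((-373)·18 − 27·(-110))/1233 = -416/137; q = (109·(-110) − 27·(-373))/1233 = -1919/1233.

p = -3.036, q = -1.556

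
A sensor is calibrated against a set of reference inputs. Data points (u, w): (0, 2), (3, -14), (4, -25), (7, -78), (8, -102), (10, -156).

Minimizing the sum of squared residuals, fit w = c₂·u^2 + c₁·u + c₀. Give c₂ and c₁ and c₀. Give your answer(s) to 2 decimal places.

c₂ = -1.48, c₁ = -1.04, c₀ = 2.28

Compute the Gram sums: Σu^2·u^2 = 16834, Σu^2·u = 1946, Σu^2 = 238, Σu·u = 238, Σu = 32, Σ1 = 6.
For Xᵀw: Σu^2·w = -26476, Σu·w = -3064, Σw = -373.
Row-reducing yields c₂ = -88927/59910, c₁ = -12503/11982, c₀ = 22741/9985.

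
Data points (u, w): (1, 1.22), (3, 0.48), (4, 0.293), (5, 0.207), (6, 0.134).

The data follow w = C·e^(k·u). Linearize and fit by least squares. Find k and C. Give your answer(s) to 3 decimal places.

k = -0.441, C = 1.834

Let Y = ln w. Fitting Y = k·u + ln C by least squares:
AᵀA = [[87.0000, 19.0000]; [19.0000, 5]], rhs = [-26.8481, -5.3477]ᵀ  (here Σu = 19.0000, Σ(u)² = 87.0000, Σln w = -5.3477, Σu·ln w = -26.8481).
Solving (det = 74.0000): k = -0.44101, ln C = 0.60632, so C = exp(0.60632) = 1.83366.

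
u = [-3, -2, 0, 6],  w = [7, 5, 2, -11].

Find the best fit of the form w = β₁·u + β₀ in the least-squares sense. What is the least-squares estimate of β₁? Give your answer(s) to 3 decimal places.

From the data, Σu·u = 49, Σu = 1, Σ1 = 4.
Right-hand side: Σu·w = -97, Σw = 3.
Δ = 49·4 − 1² = 195.
β₁ = ((-97)·4 − 1·3)/195 = -391/195; β₀ = (49·3 − 1·(-97))/195 = 244/195.

β₁ = -2.005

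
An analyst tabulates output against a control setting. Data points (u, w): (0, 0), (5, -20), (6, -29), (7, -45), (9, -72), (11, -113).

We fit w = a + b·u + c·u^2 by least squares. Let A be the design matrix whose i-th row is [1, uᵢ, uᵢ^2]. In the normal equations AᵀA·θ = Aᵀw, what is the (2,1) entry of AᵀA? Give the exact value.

Row 2 ↔ basis u, column 1 ↔ basis 1, so (AᵀA)_{2,1} = Σᵢ u = (0)·(1) + (5)·(1) + (6)·(1) + (7)·(1) + (9)·(1) + (11)·(1) = 38.

38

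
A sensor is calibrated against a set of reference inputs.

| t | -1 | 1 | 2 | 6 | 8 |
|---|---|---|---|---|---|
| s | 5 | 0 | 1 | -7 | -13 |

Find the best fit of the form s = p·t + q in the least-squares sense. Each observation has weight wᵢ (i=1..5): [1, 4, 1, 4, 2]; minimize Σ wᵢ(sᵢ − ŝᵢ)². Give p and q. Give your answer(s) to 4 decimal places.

p = -1.7728, q = 2.6481

Compute the Gram sums: Σwᵢ·t·t = 281, Σwᵢ·t = 45, Σwᵢ·1 = 12.
For AᵀWs: Σwᵢ·t·s = -379, Σwᵢ·s = -48.
So AᵀWA·[p, q]ᵀ = AᵀWs: [[281, 45]; [45, 12]]·[p, q]ᵀ = [-379, -48]ᵀ.
det = 281·12 − 45² = 1347.
p = ((-379)·12 − 45·(-48))/1347 = -796/449; q = (281·(-48) − 45·(-379))/1347 = 1189/449.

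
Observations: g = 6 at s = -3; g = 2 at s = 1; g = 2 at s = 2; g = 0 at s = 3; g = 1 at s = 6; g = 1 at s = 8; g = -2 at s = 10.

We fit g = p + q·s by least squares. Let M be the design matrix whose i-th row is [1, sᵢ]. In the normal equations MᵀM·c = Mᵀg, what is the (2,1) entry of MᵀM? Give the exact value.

27

Row 2 ↔ basis s, column 1 ↔ basis 1, so (MᵀM)_{2,1} = Σᵢ s = (-3)·(1) + (1)·(1) + (2)·(1) + (3)·(1) + (6)·(1) + (8)·(1) + (10)·(1) = 27.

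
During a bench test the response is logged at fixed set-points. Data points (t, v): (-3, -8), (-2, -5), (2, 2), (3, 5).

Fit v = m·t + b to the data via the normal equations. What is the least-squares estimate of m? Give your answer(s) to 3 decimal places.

Normal-equation sums: Σt·t = 26, Σt = 0, Σ1 = 4.
Moment sums: Σt·v = 53, Σv = -6.
So AᵀA·[m, b]ᵀ = Aᵀv: [[26, 0]; [0, 4]]·[m, b]ᵀ = [53, -6]ᵀ.
Eliminating b: 4·(row 1) − 0·(row 2) gives 104·m = 4·53 − 0·(-6) = 212, so m = 53/26.
Then b = ((-6) − 0·(53/26))/4 = -3/2.

m = 2.038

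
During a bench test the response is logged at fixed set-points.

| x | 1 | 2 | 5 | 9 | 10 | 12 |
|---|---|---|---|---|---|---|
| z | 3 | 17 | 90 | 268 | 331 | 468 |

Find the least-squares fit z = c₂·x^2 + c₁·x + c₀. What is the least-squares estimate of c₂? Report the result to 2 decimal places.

With design matrix A, AᵀA = [[37939, 3591, 355]; [3591, 355, 39]; [355, 39, 6]] and Aᵀz = [124521, 11825, 1177]ᵀ.
Inverting the 3×3 Gram matrix, [c₂, c₁, c₀]ᵀ = [318803/107270, 22379/6310, -146296/53635]ᵀ.

c₂ = 2.97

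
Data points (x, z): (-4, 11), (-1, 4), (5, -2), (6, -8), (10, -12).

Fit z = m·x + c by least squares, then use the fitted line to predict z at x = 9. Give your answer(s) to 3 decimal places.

ẑ = -10.713

Forming AᵀA = [[178, 16]; [16, 5]] and Aᵀz = [-226, -7]ᵀ gives AᵀA·[m, c]ᵀ = Aᵀz.
det = 178·5 − 16² = 634.
m = ((-226)·5 − 16·(-7))/634 = -509/317; c = (178·(-7) − 16·(-226))/634 = 1185/317.
At x = 9: ẑ = (-509/317)·(9) + (1185/317)·(1) = -3396/317.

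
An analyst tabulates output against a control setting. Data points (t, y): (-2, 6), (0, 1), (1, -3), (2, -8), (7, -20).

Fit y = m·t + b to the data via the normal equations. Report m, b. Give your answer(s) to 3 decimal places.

m = -2.934, b = -0.106

The normal equations are: 58·m + 8·b = -171;  8·m + 5·b = -24.
Determinant 58·5 − 8² = 226.
m = ((-171)·5 − 8·(-24))/226 = -663/226; b = (58·(-24) − 8·(-171))/226 = -12/113.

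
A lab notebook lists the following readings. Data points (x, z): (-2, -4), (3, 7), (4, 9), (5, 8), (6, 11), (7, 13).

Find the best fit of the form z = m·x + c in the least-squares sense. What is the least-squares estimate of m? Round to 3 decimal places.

The normal system MᵀM·[m, c]ᵀ = Mᵀz is [[139, 23]; [23, 6]]·[m, c]ᵀ = [262, 44]ᵀ.
det = 139·6 − 23² = 305.
m = (262·6 − 23·44)/305 = 112/61; c = (139·44 − 23·262)/305 = 18/61.

m = 1.836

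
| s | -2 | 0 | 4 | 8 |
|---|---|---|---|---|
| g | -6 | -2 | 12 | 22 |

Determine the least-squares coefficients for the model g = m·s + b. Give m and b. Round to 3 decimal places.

Sums needed: Σs·s = 84, Σs = 10, Σ1 = 4.
For Xᵀg: Σs·g = 236, Σg = 26.
Eliminating b: 4·(row 1) − 10·(row 2) gives 236·m = 4·236 − 10·26 = 684, so m = 171/59.
Then b = (26 − 10·(171/59))/4 = -44/59.

m = 2.898, b = -0.746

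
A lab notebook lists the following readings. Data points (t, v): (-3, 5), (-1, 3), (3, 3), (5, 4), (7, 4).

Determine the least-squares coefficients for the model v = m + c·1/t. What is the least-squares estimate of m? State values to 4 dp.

From the data, Σ1 = 5, Σ1/t = -23/35, Σ1/t·1/t = 14141/11025.
For Aᵀv: Σv = 19, Σ1/t·v = -241/105.
Normal equations: [[5, -23/35]; [-23/35, 14141/11025]]·[m, c]ᵀ = [19, -241/105]ᵀ.
Eliminating c: (14141/11025)·(row 1) − (-23/35)·(row 2) gives (65944/11025)·m = (14141/11025)·19 − (-23/35)·(-241/105) = 10082/441, so m = 126025/32972.
Then c = ((-241/105) − (-23/35)·(126025/32972))/(14141/11025) = 5565/32972.

m = 3.8222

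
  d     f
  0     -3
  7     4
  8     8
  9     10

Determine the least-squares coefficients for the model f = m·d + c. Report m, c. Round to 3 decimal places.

Entries of AᵀA: Σd·d = 194, Σd = 24, Σ1 = 4.
For Aᵀf: Σd·f = 182, Σf = 19.
Eliminating c: 4·(row 1) − 24·(row 2) gives 200·m = 4·182 − 24·19 = 272, so m = 34/25.
Then c = (19 − 24·(34/25))/4 = -341/100.

m = 1.360, c = -3.410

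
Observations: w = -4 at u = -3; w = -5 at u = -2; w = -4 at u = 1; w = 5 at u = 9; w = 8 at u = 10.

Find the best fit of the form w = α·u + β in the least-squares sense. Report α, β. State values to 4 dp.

α = 0.9533, β = -2.8600

Entries of XᵀX: Σu·u = 195, Σu = 15, Σ1 = 5.
And Σu·w = 143, Σw = 0.
Determinant 195·5 − 15² = 750.
α = (143·5 − 15·0)/750 = 143/150; β = (195·0 − 15·143)/750 = -143/50.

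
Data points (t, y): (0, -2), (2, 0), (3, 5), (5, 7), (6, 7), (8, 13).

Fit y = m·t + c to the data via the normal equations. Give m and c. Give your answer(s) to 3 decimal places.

m = 1.810, c = -2.238

With design matrix M, MᵀM = [[138, 24]; [24, 6]] and Mᵀy = [196, 30]ᵀ.
Δ = 138·6 − 24² = 252.
m = (196·6 − 24·30)/252 = 38/21; c = (138·30 − 24·196)/252 = -47/21.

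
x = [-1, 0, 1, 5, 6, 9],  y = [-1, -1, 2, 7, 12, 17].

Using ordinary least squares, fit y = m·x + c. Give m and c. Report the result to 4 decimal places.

The normal system MᵀM·[m, c]ᵀ = Mᵀy is [[144, 20]; [20, 6]]·[m, c]ᵀ = [263, 36]ᵀ.
Eliminating c: 6·(row 1) − 20·(row 2) gives 464·m = 6·263 − 20·36 = 858, so m = 429/232.
Then c = (36 − 20·(429/232))/6 = -19/116.

m = 1.8491, c = -0.1638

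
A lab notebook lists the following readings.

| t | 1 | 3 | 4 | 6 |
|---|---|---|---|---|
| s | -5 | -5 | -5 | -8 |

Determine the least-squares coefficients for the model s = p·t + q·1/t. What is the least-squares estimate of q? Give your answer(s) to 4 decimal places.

The normal system MᵀM·[p, q]ᵀ = Mᵀs is [[62, 4]; [4, 173/144]]·[p, q]ᵀ = [-88, -37/4]ᵀ.
Eliminating q: (173/144)·(row 1) − 4·(row 2) gives (4211/72)·p = (173/144)·(-88) − 4·(-37/4) = -1237/18, so p = -4948/4211.
Then q = ((-37/4) − 4·(-4948/4211))/(173/144) = -15948/4211.

q = -3.7872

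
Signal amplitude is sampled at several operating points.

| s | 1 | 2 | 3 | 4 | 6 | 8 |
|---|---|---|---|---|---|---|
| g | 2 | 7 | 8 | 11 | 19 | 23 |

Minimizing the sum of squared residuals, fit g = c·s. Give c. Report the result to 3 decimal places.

c = 2.938

Entries of AᵀA: Σs·s = 130.
And Σs·g = 382.
AᵀA·[c]ᵀ = Aᵀg becomes [[130]]·[c]ᵀ = [382]ᵀ.
c = 382/130 = 2.93846.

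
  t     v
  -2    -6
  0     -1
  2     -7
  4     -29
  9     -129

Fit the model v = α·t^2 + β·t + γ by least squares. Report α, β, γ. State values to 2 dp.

α = -1.51, β = -0.65, γ = -0.99

The normal equations are: 6849·α + 793·β + 105·γ = -10965;  793·α + 105·β + 13·γ = -1279;  105·α + 13·β + 5·γ = -172.
Inverting the 3×3 Gram matrix, [α, β, γ]ᵀ = [-113747/75316, -49149/75316, -18599/18829]ᵀ.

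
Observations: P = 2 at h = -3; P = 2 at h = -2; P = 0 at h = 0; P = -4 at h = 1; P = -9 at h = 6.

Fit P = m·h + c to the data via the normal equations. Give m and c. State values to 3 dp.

m = -1.309, c = -1.276

Compute the Gram sums: Σh·h = 50, Σh = 2, Σ1 = 5.
For MᵀP: Σh·P = -68, ΣP = -9.
MᵀM·[m, c]ᵀ = MᵀP becomes [[50, 2]; [2, 5]]·[m, c]ᵀ = [-68, -9]ᵀ.
det = 50·5 − 2² = 246.
m = ((-68)·5 − 2·(-9))/246 = -161/123; c = (50·(-9) − 2·(-68))/246 = -157/123.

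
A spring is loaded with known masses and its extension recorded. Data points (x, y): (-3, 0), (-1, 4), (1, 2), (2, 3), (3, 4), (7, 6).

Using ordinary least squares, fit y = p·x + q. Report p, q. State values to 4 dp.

p = 0.4958, q = 2.4230

The normal system AᵀA·[p, q]ᵀ = Aᵀy is [[73, 9]; [9, 6]]·[p, q]ᵀ = [58, 19]ᵀ.
Δ = 73·6 − 9² = 357.
p = (58·6 − 9·19)/357 = 59/119; q = (73·19 − 9·58)/357 = 865/357.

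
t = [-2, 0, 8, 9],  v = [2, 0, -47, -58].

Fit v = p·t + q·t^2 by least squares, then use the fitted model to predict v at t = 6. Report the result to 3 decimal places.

From the data, Σt·t = 149, Σt·t^2 = 1233, Σt^2·t^2 = 10673.
Moment sums: Σt·v = -902, Σt^2·v = -7698.
Eliminating q: 10673·(row 1) − 1233·(row 2) gives 69988·p = 10673·(-902) − 1233·(-7698) = -135412, so p = -33853/17497.
Then q = ((-7698) − 1233·(-33853/17497))/10673 = -8709/17497.
At t = 6: v̂ = (-33853/17497)·(6) + (-8709/17497)·(36) = -516642/17497.

v̂ = -29.527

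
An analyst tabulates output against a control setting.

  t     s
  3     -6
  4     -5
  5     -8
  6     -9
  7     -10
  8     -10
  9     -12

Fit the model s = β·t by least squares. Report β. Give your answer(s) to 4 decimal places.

β = -1.3929

Sums needed: Σt·t = 280.
And Σt·s = -390.
So AᵀA·[β]ᵀ = Aᵀs: [[280]]·[β]ᵀ = [-390]ᵀ.
β = (-390)/280 = -1.39286.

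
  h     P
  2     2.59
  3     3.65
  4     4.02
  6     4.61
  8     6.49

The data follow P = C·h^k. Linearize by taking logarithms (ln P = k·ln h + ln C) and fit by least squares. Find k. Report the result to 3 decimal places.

k = 0.596

With ln Pᵢ as the transformed response and ln hᵢ as the regressor:
Sums: Σln h = 7.0493, Σ(ln h)² = 11.1437, Σln P = 7.0362, Σln h·ln P = 10.6381.
Normal system: [[11.1437, 7.0493]; [7.0493, 5]]·[k, ln C]ᵀ = [10.6381, 7.0362]ᵀ.
Solving (det = 6.0265): k = 0.59583, ln C = 0.56720.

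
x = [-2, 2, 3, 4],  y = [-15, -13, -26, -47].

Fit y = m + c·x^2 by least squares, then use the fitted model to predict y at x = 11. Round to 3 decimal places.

The normal system AᵀA·[m, c]ᵀ = Aᵀy is [[4, 33]; [33, 369]]·[m, c]ᵀ = [-101, -1098]ᵀ.
Determinant 4·369 − 33² = 387.
m = ((-101)·369 − 33·(-1098))/387 = -115/43; c = (4·(-1098) − 33·(-101))/387 = -353/129.
At x = 11: ŷ = (-115/43)·(1) + (-353/129)·(121) = -43058/129.

ŷ = -333.783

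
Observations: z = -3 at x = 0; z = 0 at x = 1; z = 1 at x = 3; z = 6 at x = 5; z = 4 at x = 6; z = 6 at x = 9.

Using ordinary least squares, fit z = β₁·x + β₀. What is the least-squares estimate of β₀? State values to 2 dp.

β₀ = -1.60

Sums needed: Σx·x = 152, Σx = 24, Σ1 = 6.
Right-hand side: Σx·z = 111, Σz = 14.
Determinant 152·6 − 24² = 336.
β₁ = (111·6 − 24·14)/336 = 55/56; β₀ = (152·14 − 24·111)/336 = -67/42.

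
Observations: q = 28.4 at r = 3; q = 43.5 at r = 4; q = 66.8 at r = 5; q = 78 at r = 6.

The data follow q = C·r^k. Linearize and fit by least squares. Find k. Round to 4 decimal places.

Taking logs, ln q = k·ln r + ln C, so regress ln q on ln r.
Σln r = 5.8861, Σ(ln r)² = 8.9295, Σln q = 15.6776, Σln r·ln q = 23.4751.
Equations: 8.9295·k + 5.8861·ln C = 23.4751;  5.8861·k + 4·ln C = 15.6776.
Δ = 8.9295·4 − (5.8861)² = 1.0716; k = (23.4751·4 − 5.8861·15.6776)/1.0716 = 1.51235, ln C = (8.9295·15.6776 − 5.8861·23.4751)/1.0716 = 1.69393.

k = 1.5123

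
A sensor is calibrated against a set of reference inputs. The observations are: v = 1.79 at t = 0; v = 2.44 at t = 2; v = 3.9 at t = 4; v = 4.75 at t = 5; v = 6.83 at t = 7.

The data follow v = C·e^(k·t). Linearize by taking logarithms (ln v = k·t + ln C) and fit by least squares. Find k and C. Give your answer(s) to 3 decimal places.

k = 0.196, C = 1.743

Let Y = ln v. Fitting Y = k·t + ln C by least squares:
Σt = 18.0000, Σ(t)² = 94.0000, Σln v = 6.3147, Σt·ln v = 28.4679.
Equations: 94.0000·k + 18.0000·ln C = 28.4679;  18.0000·k + 5·ln C = 6.3147.
Δ = 94.0000·5 − (18.0000)² = 146.0000; k = (28.4679·5 − 18.0000·6.3147)/146.0000 = 0.19641, ln C = (94.0000·6.3147 − 18.0000·28.4679)/146.0000 = 0.55586, so C = exp(0.55586) = 1.74344.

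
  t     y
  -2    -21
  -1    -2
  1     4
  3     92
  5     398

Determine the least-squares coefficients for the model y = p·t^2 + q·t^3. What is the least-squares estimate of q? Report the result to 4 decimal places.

Entries of XᵀX: Σt^2·t^2 = 724, Σt^2·t^3 = 3336, Σt^3·t^3 = 16420.
Right-hand side: Σt^2·y = 10696, Σt^3·y = 52408.
XᵀX·[p, q]ᵀ = Xᵀy becomes [[724, 3336]; [3336, 16420]]·[p, q]ᵀ = [10696, 52408]ᵀ.
Δ = 724·16420 − 3336² = 759184.
p = (10696·16420 − 3336·52408)/759184 = 49702/47449; q = (724·52408 − 3336·10696)/759184 = 141346/47449.

q = 2.9789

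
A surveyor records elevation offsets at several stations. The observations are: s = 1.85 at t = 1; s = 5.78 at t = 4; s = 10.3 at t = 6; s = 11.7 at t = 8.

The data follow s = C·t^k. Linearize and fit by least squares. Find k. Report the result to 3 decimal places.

k = 0.908

Let Y = ln s. Fitting Y = k·ln t + ln C by least squares:
AᵀA = [[9.4563, 5.2575]; [5.2575, 4]], rhs = [11.7253, 7.1613]ᵀ  (here Σln t = 5.2575, Σ(ln t)² = 9.4563, Σln s = 7.1613, Σln t·ln s = 11.7253).
Δ = 9.4563·4 − (5.2575)² = 10.1839; k = (11.7253·4 − 5.2575·7.1613)/10.1839 = 0.90837, ln C = (9.4563·7.1613 − 5.2575·11.7253)/10.1839 = 0.59640.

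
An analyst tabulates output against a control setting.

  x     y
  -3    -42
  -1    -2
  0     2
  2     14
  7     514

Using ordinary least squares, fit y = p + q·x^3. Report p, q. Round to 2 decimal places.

p = 0.44, q = 1.50

Entries of AᵀA: Σ1 = 5, Σx^3 = 323, Σx^3·x^3 = 118443.
Right-hand side: Σy = 486, Σx^3·y = 177550.
AᵀA·[p, q]ᵀ = Aᵀy becomes [[5, 323]; [323, 118443]]·[p, q]ᵀ = [486, 177550]ᵀ.
det = 5·118443 − 323² = 487886.
p = (486·118443 − 323·177550)/487886 = 15332/34849; q = (5·177550 − 323·486)/487886 = 52198/34849.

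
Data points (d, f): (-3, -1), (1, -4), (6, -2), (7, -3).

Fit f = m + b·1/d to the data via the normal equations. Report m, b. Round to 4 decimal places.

m = -1.9732, b = -2.1585

From the data, Σ1 = 4, Σ1/d = 41/42, Σ1/d·1/d = 2045/1764.
And Σf = -10, Σ1/d·f = -31/7.
MᵀM·[m, b]ᵀ = Mᵀf becomes [[4, 41/42]; [41/42, 2045/1764]]·[m, b]ᵀ = [-10, -31/7]ᵀ.
Eliminating b: (2045/1764)·(row 1) − (41/42)·(row 2) gives (6499/1764)·m = (2045/1764)·(-10) − (41/42)·(-31/7) = -458/63, so m = -12824/6499.
Then b = ((-31/7) − (41/42)·(-12824/6499))/(2045/1764) = -14028/6499.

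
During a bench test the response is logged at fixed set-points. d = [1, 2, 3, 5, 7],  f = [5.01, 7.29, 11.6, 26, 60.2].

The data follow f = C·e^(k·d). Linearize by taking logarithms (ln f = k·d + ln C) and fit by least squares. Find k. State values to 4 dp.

With ln fᵢ as the transformed response and dᵢ as the regressor:
Σd = 18.0000, Σ(d)² = 88.0000, Σln f = 13.4047, Σd·ln f = 57.9116.
Equations: 88.0000·k + 18.0000·ln C = 57.9116;  18.0000·k + 5·ln C = 13.4047.
Solving (det = 116.0000): k = 0.41615, ln C = 1.18280.

k = 0.4161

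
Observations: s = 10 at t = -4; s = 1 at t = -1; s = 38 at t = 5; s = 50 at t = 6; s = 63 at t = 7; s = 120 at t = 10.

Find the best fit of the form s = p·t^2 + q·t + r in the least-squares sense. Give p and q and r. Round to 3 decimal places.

p = 0.967, q = 2.054, r = 2.556

Forming MᵀM = [[14579, 1619, 227]; [1619, 227, 23]; [227, 23, 6]] and Mᵀs = [17998, 2090, 282]ᵀ gives MᵀM·[p, q, r]ᵀ = Mᵀs.
Row-reducing yields p = 392905/406464, q = 834827/406464, r = 86561/33872.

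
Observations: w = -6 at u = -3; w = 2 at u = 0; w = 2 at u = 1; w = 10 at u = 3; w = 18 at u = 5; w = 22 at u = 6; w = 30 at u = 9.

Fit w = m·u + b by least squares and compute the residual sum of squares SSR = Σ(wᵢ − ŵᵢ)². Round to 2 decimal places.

The normal equations are: 161·m + 21·b = 542;  21·m + 7·b = 78.
(Σu·u = 161, Σu = 21, Σ1 = 7, Σu·w = 542, Σw = 78.)
Δ = 161·7 − 21² = 686.
m = (542·7 − 21·78)/686 = 22/7; b = (161·78 − 21·542)/686 = 12/7.
Residuals: 12/7, 2/7, -20/7, -8/7, 4/7, 10/7, 0; SSR = 104/7.

SSR = 14.86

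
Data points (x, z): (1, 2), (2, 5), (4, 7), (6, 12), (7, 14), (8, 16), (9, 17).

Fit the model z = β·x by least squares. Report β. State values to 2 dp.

β = 1.96

Entries of MᵀM: Σx·x = 251.
Moment sums: Σx·z = 491.
Normal equations: [[251]]·[β]ᵀ = [491]ᵀ.
Hence β = 491 / 251 ≈ 1.95618.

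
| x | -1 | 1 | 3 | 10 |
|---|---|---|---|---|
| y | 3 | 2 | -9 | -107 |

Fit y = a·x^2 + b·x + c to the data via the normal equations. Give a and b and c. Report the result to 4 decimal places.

Setting ∂/∂a … = 0 gives: 10083·a + 1027·b + 111·c = -10776;  1027·a + 111·b + 13·c = -1098;  111·a + 13·b + 4·c = -111.
(Σx^2·x^2 = 10083, Σx^2·x = 1027, Σx^2 = 111, Σx·x = 111, Σx = 13, Σ1 = 4, Σx^2·y = -10776, Σx·y = -1098, Σy = -111.)
Inverting the 3×3 Gram matrix, [a, b, c]ᵀ = [-3789/3755, -17742/18775, 62379/18775]ᵀ.

a = -1.0091, b = -0.9450, c = 3.3225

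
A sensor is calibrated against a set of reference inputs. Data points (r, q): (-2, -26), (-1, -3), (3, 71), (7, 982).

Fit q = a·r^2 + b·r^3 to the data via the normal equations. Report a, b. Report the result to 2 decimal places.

Compute the Gram sums: Σr^2·r^2 = 2499, Σr^2·r^3 = 17017, Σr^3·r^3 = 118443.
And Σr^2·q = 48650, Σr^3·q = 338954.
Eliminating b: 118443·(row 1) − 17017·(row 2) gives 6410768·a = 118443·48650 − 17017·338954 = -5728268, so a = -15737/17612.
Then b = (338954 − 17017·(-15737/17612))/118443 = 5753/1924.

a = -0.89, b = 2.99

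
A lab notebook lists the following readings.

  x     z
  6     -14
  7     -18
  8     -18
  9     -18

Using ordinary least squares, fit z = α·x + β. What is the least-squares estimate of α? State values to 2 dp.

Forming MᵀM = [[230, 30]; [30, 4]] and Mᵀz = [-516, -68]ᵀ gives MᵀM·[α, β]ᵀ = Mᵀz.
Eliminating β: 4·(row 1) − 30·(row 2) gives 20·α = 4·(-516) − 30·(-68) = -24, so α = -6/5.
Then β = ((-68) − 30·(-6/5))/4 = -8.

α = -1.20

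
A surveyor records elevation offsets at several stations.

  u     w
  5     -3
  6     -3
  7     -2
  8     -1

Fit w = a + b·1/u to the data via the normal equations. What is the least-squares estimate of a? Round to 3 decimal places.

a = 1.924

The normal equations are: 4·a + (533/840)·b = -9;  (533/840)·a + (73249/705600)·b = -423/280.
(Σ1 = 4, Σ1/u = 533/840, Σ1/u·1/u = 73249/705600, Σw = -9, Σ1/u·w = -423/280.)
det = 4·(73249/705600) − (533/840)² = 2969/235200.
a = ((-9)·(73249/705600) − (533/840)·(-423/280))/(2969/235200) = 5712/2969; b = (4·(-423/280) − (533/840)·(-9))/(2969/235200) = -78120/2969.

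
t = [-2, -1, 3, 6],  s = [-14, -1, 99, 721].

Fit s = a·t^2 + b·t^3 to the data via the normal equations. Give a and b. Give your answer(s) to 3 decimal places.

MᵀM·[a, b]ᵀ = Mᵀs reads: 1394·a + 7986·b = 26790;  7986·a + 47450·b = 158522.
Eliminating b: 47450·(row 1) − 7986·(row 2) gives 2369104·a = 47450·26790 − 7986·158522 = 5228808, so a = 653601/296138.
Then b = (158522 − 7986·(653601/296138))/47450 = 879341/296138.

a = 2.207, b = 2.969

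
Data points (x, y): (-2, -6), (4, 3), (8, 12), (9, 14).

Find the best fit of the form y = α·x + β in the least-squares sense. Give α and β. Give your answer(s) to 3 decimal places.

Sums needed: Σx·x = 165, Σx = 19, Σ1 = 4.
And Σx·y = 246, Σy = 23.
det = 165·4 − 19² = 299.
α = (246·4 − 19·23)/299 = 547/299; β = (165·23 − 19·246)/299 = -879/299.

α = 1.829, β = -2.940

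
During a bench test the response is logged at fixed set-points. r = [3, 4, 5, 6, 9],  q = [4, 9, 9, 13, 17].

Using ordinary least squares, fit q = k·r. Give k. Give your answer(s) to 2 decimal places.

k = 1.94

Sums needed: Σr·r = 167.
And Σr·q = 324.
AᵀA·[k]ᵀ = Aᵀq becomes [[167]]·[k]ᵀ = [324]ᵀ.
k = 324/167 = 1.94012.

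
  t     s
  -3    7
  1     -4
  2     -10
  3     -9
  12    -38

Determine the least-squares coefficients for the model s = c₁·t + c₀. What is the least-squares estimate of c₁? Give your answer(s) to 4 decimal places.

c₁ = -3.0000

Forming MᵀM = [[167, 15]; [15, 5]] and Mᵀs = [-528, -54]ᵀ gives MᵀM·[c₁, c₀]ᵀ = Mᵀs.
Eliminating c₀: 5·(row 1) − 15·(row 2) gives 610·c₁ = 5·(-528) − 15·(-54) = -1830, so c₁ = -3.
Then c₀ = ((-54) − 15·(-3))/5 = -9/5.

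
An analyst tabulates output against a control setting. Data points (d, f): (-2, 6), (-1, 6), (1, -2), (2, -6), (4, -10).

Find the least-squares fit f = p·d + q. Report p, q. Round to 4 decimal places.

Setting ∂/∂p … = 0 gives: 26·p + 4·q = -72;  4·p + 5·q = -6.
(Σd·d = 26, Σd = 4, Σ1 = 5, Σd·f = -72, Σf = -6.)
Determinant 26·5 − 4² = 114.
p = ((-72)·5 − 4·(-6))/114 = -56/19; q = (26·(-6) − 4·(-72))/114 = 22/19.

p = -2.9474, q = 1.1579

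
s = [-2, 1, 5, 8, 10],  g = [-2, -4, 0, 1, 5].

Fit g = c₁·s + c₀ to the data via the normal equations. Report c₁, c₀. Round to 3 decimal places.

Setting ∂/∂c₁ … = 0 gives: 194·c₁ + 22·c₀ = 58;  22·c₁ + 5·c₀ = 0.
(Σs·s = 194, Σs = 22, Σ1 = 5, Σs·g = 58, Σg = 0.)
Δ = 194·5 − 22² = 486.
c₁ = (58·5 − 22·0)/486 = 145/243; c₀ = (194·0 − 22·58)/486 = -638/243.

c₁ = 0.597, c₀ = -2.626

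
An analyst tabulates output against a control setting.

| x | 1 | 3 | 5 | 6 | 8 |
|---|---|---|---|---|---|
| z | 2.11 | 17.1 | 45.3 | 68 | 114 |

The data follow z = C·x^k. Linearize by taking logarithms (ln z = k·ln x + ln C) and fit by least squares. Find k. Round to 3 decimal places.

With ln zᵢ as the transformed response and ln xᵢ as the regressor:
Σln x = 6.5793, Σ(ln x)² = 11.3317, Σln z = 16.3548, Σln x·ln z = 26.6653.
Equations: 11.3317·k + 6.5793·ln C = 26.6653;  6.5793·k + 5·ln C = 16.3548.
Slope k = (n·Σln x·ln z − Σln x·Σln z)/(n·Σ(ln x)² − (Σln x)²) = (5·26.6653 − 6.5793·16.3548)/13.3720 = 1.92374; ln C = (Σln z − k·Σln x)/n = 0.73960.

k = 1.924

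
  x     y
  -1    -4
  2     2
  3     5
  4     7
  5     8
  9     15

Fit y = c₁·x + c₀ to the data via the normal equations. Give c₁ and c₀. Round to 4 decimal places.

c₁ = 1.8976, c₀ = -1.4578

Sums needed: Σx·x = 136, Σx = 22, Σ1 = 6.
Right-hand side: Σx·y = 226, Σy = 33.
Normal equations: [[136, 22]; [22, 6]]·[c₁, c₀]ᵀ = [226, 33]ᵀ.
Δ = 136·6 − 22² = 332.
c₁ = (226·6 − 22·33)/332 = 315/166; c₀ = (136·33 − 22·226)/332 = -121/83.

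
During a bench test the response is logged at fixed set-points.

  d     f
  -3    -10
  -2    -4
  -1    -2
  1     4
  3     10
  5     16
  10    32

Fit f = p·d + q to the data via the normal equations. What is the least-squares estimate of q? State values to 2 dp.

q = 0.79

Sums needed: Σd·d = 149, Σd = 13, Σ1 = 7.
For Mᵀf: Σd·f = 474, Σf = 46.
Normal equations: [[149, 13]; [13, 7]]·[p, q]ᵀ = [474, 46]ᵀ.
Determinant 149·7 − 13² = 874.
p = (474·7 − 13·46)/874 = 1360/437; q = (149·46 − 13·474)/874 = 346/437.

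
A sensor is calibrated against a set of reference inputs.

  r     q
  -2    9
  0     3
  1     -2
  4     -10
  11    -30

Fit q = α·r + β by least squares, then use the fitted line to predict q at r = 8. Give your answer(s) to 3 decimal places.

Compute the Gram sums: Σr·r = 142, Σr = 14, Σ1 = 5.
For Aᵀq: Σr·q = -390, Σq = -30.
So AᵀA·[α, β]ᵀ = Aᵀq: [[142, 14]; [14, 5]]·[α, β]ᵀ = [-390, -30]ᵀ.
Eliminating β: 5·(row 1) − 14·(row 2) gives 514·α = 5·(-390) − 14·(-30) = -1530, so α = -765/257.
Then β = ((-30) − 14·(-765/257))/5 = 600/257.
At r = 8: q̂ = (-765/257)·(8) + (600/257)·(1) = -5520/257.

q̂ = -21.479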